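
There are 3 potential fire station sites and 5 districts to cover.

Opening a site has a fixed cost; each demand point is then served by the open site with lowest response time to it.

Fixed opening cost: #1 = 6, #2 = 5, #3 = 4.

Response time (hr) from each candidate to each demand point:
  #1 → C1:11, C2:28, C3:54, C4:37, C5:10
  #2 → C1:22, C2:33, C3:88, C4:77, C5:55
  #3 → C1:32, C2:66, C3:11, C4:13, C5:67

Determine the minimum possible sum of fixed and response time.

83

Open {#1, #3}: assign each demand point to its cheapest open site.
  C1→#1 11, C2→#1 28, C3→#3 11, C4→#3 13, C5→#1 10
  response time 73, fixed 10 → total 83.
Compare {#1, #2, #3}: response time 73 + fixed 15 = 88.
Compare {#2, #3}: response time 134 + fixed 9 = 143.
Compare {#1}: response time 140 + fixed 6 = 146.
All other subsets cost ≥ 88. Minimum total cost: 83.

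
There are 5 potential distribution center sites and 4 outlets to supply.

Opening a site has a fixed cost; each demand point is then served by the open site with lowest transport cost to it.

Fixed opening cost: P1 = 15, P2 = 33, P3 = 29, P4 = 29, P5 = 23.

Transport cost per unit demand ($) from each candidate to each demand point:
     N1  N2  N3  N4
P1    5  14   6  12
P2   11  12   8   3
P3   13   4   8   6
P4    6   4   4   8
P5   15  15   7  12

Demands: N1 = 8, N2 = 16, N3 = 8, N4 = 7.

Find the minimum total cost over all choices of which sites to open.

Open {P2, P4}: assign each demand point to its cheapest open site.
  N1→P4 8×6=48, N2→P4 16×4=64, N3→P4 8×4=32, N4→P2 7×3=21
  transport cost 165, fixed 62 → total 227.
Compare {P4}: transport cost 200 + fixed 29 = 229.
Compare {P1, P2, P4}: transport cost 157 + fixed 77 = 234.
Compare {P1, P4}: transport cost 192 + fixed 44 = 236.
All other subsets cost ≥ 229. Minimum total cost: 227.

227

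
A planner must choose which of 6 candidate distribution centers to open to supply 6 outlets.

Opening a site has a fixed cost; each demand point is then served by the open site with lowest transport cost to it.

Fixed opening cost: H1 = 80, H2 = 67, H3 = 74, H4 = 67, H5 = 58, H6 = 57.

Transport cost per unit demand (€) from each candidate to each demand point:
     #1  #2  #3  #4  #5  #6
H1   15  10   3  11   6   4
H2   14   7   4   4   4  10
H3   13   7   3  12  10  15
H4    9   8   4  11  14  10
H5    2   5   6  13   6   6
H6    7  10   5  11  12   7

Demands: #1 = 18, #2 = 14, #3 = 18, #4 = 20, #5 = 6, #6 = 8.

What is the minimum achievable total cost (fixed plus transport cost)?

455

Open {H2, H5}: assign each demand point to its cheapest open site.
  #1→H5 18×2=36, #2→H5 14×5=70, #3→H2 18×4=72, #4→H2 20×4=80, #5→H2 6×4=24, #6→H5 8×6=48
  transport cost 330, fixed 125 → total 455.
Compare {H1, H2, H5}: transport cost 296 + fixed 205 = 501.
Compare {H2, H3, H5}: transport cost 312 + fixed 199 = 511.
Compare {H2, H5, H6}: transport cost 330 + fixed 182 = 512.
All other subsets cost ≥ 501. Minimum total cost: 455.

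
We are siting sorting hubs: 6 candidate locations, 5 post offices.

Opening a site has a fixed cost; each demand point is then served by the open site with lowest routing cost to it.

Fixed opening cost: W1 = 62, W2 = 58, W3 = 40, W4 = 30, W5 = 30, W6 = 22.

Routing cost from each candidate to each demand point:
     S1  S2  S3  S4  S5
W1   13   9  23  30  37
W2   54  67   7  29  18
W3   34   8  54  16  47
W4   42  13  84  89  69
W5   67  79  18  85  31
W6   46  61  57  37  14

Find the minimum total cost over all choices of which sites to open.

Open {W1, W6}: assign each demand point to its cheapest open site.
  S1→W1 13, S2→W1 9, S3→W1 23, S4→W1 30, S5→W6 14
  routing cost 89, fixed 84 → total 173.
Compare {W1}: routing cost 112 + fixed 62 = 174.
Compare {W3, W5}: routing cost 107 + fixed 70 = 177.
Compare {W2, W3}: routing cost 83 + fixed 98 = 181.
All other subsets cost ≥ 174. Minimum total cost: 173.

173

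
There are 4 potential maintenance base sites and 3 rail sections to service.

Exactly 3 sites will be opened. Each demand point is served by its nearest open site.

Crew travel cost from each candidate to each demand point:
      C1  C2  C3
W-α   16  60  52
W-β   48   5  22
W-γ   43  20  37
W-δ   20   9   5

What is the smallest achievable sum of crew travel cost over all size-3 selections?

26

Open {W-α, W-β, W-δ}.
  C1→W-α 16, C2→W-β 5, C3→W-δ 5  ⇒ total 26.
Compare {W-α, W-γ, W-δ}: total 30.
Compare {W-β, W-γ, W-δ}: total 30.
No size-3 selection does better; minimum is 26.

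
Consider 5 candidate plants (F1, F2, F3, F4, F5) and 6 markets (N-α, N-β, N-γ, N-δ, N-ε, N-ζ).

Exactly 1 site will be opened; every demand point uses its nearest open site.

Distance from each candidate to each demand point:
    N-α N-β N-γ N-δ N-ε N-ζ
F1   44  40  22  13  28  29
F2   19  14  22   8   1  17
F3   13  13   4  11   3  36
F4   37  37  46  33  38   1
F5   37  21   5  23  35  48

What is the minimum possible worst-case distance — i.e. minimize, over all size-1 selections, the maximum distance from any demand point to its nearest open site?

22

Open {F2}.
  Farthest demand point is N-γ at distance 22 (to F2); all others are ≤ 22.
With {F3} the worst case is 36.
With {F1} the worst case is 44.
No size-1 selection achieves below 22.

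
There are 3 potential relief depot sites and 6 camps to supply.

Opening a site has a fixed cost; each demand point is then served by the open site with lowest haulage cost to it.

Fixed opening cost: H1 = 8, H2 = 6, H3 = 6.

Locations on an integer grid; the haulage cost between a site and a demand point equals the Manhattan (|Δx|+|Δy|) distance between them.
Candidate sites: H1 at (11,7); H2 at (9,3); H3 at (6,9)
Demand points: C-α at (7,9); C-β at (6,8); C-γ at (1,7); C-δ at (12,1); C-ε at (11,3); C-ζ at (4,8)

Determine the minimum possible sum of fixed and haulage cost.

31

Open {H2, H3}: assign each demand point to its cheapest open site.
  C-α→H3 1, C-β→H3 1, C-γ→H3 7, C-δ→H2 5, C-ε→H2 2, C-ζ→H3 3
  haulage cost 19, fixed 12 → total 31.
Compare {H1, H3}: haulage cost 23 + fixed 14 = 37.
Compare {H1, H2, H3}: haulage cost 19 + fixed 20 = 39.
Compare {H3}: haulage cost 37 + fixed 6 = 43.
All other subsets cost ≥ 37. Minimum total cost: 31.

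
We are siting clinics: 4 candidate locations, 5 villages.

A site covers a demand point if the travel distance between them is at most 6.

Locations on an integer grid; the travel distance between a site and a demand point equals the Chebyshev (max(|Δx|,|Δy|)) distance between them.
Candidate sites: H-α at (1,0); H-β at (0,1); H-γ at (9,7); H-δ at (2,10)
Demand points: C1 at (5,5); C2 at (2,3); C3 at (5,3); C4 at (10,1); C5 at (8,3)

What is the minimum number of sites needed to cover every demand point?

Coverage sets (demand points within 6 of each site):
  H-α: {C1, C2, C3}
  H-β: {C1, C2, C3}
  H-γ: {C1, C3, C4, C5}
  H-δ: {C1}
No single site covers all 5 demand points.
But {H-α, H-γ} covers everything, so the minimum is 2.

2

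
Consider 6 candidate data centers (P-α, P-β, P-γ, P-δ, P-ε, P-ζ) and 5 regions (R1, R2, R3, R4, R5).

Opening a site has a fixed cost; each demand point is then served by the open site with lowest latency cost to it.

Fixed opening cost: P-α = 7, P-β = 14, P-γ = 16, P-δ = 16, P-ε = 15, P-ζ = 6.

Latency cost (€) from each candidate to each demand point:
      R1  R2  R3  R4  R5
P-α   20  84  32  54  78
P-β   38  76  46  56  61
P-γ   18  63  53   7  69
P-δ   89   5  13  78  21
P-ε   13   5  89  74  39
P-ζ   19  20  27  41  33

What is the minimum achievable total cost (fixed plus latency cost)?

96

Open {P-γ, P-δ}: assign each demand point to its cheapest open site.
  R1→P-γ 18, R2→P-δ 5, R3→P-δ 13, R4→P-γ 7, R5→P-δ 21
  latency cost 64, fixed 32 → total 96.
Compare {P-γ, P-δ, P-ζ}: latency cost 64 + fixed 38 = 102.
Compare {P-α, P-γ, P-δ}: latency cost 64 + fixed 39 = 103.
Compare {P-γ, P-δ, P-ε}: latency cost 59 + fixed 47 = 106.
All other subsets cost ≥ 102. Minimum total cost: 96.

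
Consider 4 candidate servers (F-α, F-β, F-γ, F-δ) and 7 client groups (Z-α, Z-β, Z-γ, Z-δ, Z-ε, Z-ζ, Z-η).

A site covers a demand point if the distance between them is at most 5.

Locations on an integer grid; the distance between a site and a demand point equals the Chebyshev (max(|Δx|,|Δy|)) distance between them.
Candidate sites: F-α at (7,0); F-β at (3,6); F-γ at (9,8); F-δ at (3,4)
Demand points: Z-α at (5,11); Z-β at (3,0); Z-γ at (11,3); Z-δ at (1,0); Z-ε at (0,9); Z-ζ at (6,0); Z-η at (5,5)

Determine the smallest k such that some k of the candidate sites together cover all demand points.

Coverage sets (demand points within 5 of each site):
  F-α: {Z-β, Z-γ, Z-ζ, Z-η}
  F-β: {Z-α, Z-ε, Z-η}
  F-γ: {Z-α, Z-γ, Z-η}
  F-δ: {Z-β, Z-δ, Z-ε, Z-ζ, Z-η}
No single site covers all 7 demand points.
But {F-γ, F-δ} covers everything, so the minimum is 2.

2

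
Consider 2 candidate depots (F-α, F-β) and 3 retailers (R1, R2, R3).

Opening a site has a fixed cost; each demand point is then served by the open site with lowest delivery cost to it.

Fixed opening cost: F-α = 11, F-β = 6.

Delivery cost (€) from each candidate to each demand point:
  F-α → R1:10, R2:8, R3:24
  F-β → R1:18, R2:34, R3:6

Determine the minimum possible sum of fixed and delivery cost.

Open {F-α, F-β}: assign each demand point to its cheapest open site.
  R1→F-α 10, R2→F-α 8, R3→F-β 6
  delivery cost 24, fixed 17 → total 41.
Compare {F-α}: delivery cost 42 + fixed 11 = 53.
Compare {F-β}: delivery cost 58 + fixed 6 = 64.

41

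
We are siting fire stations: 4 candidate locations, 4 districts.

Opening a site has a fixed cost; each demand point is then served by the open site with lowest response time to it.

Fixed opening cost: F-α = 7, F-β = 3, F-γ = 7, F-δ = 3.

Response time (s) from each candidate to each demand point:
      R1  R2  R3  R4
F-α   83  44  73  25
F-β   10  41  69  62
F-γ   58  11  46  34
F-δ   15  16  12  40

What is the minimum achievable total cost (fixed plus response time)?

76

Open {F-α, F-β, F-δ}: assign each demand point to its cheapest open site.
  R1→F-β 10, R2→F-δ 16, R3→F-δ 12, R4→F-α 25
  response time 63, fixed 13 → total 76.
Compare {F-α, F-δ}: response time 68 + fixed 10 = 78.
Compare {F-α, F-β, F-γ, F-δ}: response time 58 + fixed 20 = 78.
Compare {F-α, F-γ, F-δ}: response time 63 + fixed 17 = 80.
All other subsets cost ≥ 78. Minimum total cost: 76.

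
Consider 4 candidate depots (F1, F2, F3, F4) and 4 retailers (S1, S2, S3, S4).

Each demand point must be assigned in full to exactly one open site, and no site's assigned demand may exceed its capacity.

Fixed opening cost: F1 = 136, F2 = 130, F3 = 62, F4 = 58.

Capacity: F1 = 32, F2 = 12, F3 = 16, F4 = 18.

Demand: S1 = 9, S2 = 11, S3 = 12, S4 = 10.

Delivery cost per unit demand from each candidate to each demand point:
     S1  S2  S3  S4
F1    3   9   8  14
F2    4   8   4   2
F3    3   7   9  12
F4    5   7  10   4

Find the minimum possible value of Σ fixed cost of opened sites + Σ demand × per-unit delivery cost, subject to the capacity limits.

Open {F1, F4}; cheapest assignment that respects the capacities:
  F1 (cap 32, load 32): S1, S2, S3 — cost 9×3 + 11×9 + 12×8 = 222
  F4 (cap 18, load 10): S4 — cost 10×4 = 40
  Shipping 262, fixed 194 → total 456.
  Any other capacity-feasible assignment to {F1, F4} ships for at least 262.
Compare {F1, F3, F4}: its best feasible assignment gives total 496.
Compare {F1, F2}: its best feasible assignment gives total 508.
Every other set of open sites that can feasibly serve all demand totals ≥ 496 even under its best assignment. Minimum: 456.

456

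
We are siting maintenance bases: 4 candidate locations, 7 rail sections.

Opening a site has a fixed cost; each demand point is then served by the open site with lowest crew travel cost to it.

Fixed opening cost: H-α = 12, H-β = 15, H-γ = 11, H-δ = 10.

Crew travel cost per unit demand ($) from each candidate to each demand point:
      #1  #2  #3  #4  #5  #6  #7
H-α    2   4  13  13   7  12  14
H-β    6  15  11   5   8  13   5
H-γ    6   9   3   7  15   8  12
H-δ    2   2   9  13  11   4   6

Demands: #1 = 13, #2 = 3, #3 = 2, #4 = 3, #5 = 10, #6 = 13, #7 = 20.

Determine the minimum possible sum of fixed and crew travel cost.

321

Open {H-β, H-γ, H-δ}: assign each demand point to its cheapest open site.
  #1→H-δ 13×2=26, #2→H-δ 3×2=6, #3→H-γ 2×3=6, #4→H-β 3×5=15, #5→H-β 10×8=80, #6→H-δ 13×4=52, #7→H-β 20×5=100
  crew travel cost 285, fixed 36 → total 321.
Compare {H-β, H-δ}: crew travel cost 297 + fixed 25 = 322.
Compare {H-α, H-β, H-γ, H-δ}: crew travel cost 275 + fixed 48 = 323.
Compare {H-α, H-β, H-δ}: crew travel cost 287 + fixed 37 = 324.
All other subsets cost ≥ 322. Minimum total cost: 321.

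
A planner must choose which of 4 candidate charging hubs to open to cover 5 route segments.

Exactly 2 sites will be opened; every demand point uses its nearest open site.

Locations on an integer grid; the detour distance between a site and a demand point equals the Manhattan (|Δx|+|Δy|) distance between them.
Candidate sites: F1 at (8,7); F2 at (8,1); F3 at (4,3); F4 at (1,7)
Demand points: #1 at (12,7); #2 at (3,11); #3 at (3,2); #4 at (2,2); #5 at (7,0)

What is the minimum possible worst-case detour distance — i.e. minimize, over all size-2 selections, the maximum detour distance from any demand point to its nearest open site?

8

Open {F1, F4}.
  Farthest demand point is #5 at detour distance 8 (to F1); all others are ≤ 8.
With {F1, F2} the worst case is 9.
With {F1, F3} the worst case is 9.
No size-2 selection achieves below 8.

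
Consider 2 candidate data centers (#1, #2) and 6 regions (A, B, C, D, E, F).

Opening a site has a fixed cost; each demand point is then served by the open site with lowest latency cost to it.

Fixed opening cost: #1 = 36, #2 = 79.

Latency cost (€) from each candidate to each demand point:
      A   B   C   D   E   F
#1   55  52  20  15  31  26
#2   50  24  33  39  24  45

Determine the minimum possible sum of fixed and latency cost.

235

Open {#1}: assign each demand point to its cheapest open site.
  A→#1 55, B→#1 52, C→#1 20, D→#1 15, E→#1 31, F→#1 26
  latency cost 199, fixed 36 → total 235.
Compare {#1, #2}: latency cost 159 + fixed 115 = 274.
Compare {#2}: latency cost 215 + fixed 79 = 294.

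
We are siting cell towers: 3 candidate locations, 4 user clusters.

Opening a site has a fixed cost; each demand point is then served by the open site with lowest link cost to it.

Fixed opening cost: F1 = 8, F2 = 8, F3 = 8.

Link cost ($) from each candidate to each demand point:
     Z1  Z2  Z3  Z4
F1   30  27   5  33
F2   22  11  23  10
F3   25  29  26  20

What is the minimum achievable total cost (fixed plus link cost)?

64

Open {F1, F2}: assign each demand point to its cheapest open site.
  Z1→F2 22, Z2→F2 11, Z3→F1 5, Z4→F2 10
  link cost 48, fixed 16 → total 64.
Compare {F1, F2, F3}: link cost 48 + fixed 24 = 72.
Compare {F2}: link cost 66 + fixed 8 = 74.
Compare {F2, F3}: link cost 66 + fixed 16 = 82.
All other subsets cost ≥ 72. Minimum total cost: 64.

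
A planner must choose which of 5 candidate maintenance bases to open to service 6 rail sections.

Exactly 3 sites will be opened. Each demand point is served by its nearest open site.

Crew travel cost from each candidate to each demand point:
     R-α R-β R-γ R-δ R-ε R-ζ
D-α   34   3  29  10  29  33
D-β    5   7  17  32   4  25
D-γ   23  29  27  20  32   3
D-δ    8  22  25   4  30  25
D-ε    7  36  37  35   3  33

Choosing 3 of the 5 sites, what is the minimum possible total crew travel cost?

Open {D-β, D-γ, D-δ}.
  R-α→D-β 5, R-β→D-β 7, R-γ→D-β 17, R-δ→D-δ 4, R-ε→D-β 4, R-ζ→D-γ 3  ⇒ total 40.
Compare {D-α, D-β, D-γ}: total 42.
Compare {D-α, D-γ, D-ε}: total 53.
No size-3 selection does better; minimum is 40.

40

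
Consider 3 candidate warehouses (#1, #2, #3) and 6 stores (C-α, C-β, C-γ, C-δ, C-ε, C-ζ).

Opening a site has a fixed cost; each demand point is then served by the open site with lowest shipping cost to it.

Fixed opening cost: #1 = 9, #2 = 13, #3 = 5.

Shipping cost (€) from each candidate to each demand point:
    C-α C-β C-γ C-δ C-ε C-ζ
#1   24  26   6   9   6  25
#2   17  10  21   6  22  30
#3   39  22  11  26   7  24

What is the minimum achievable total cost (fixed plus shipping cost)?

Open {#1, #2}: assign each demand point to its cheapest open site.
  C-α→#2 17, C-β→#2 10, C-γ→#1 6, C-δ→#2 6, C-ε→#1 6, C-ζ→#1 25
  shipping cost 70, fixed 22 → total 92.
Compare {#2, #3}: shipping cost 75 + fixed 18 = 93.
Compare {#1, #2, #3}: shipping cost 69 + fixed 27 = 96.
Compare {#1}: shipping cost 96 + fixed 9 = 105.
All other subsets cost ≥ 93. Minimum total cost: 92.

92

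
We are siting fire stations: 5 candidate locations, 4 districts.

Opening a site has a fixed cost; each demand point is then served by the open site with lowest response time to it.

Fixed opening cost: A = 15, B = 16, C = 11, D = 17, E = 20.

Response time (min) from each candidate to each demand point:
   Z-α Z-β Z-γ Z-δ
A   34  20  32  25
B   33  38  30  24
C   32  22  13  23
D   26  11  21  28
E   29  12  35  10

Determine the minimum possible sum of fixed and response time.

95

Open {C, E}: assign each demand point to its cheapest open site.
  Z-α→E 29, Z-β→E 12, Z-γ→C 13, Z-δ→E 10
  response time 64, fixed 31 → total 95.
Compare {C}: response time 90 + fixed 11 = 101.
Compare {C, D}: response time 73 + fixed 28 = 101.
Compare {D}: response time 86 + fixed 17 = 103.
All other subsets cost ≥ 101. Minimum total cost: 95.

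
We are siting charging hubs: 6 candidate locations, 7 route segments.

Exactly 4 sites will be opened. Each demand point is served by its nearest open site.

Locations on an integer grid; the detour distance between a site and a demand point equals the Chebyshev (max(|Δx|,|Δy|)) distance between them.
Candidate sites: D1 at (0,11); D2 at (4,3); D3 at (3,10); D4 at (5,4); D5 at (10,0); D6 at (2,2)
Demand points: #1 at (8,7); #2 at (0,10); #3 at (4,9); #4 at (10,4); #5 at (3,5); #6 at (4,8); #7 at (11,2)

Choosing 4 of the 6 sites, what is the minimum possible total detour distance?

15

Open {D1, D3, D4, D5}.
  #1→D4 3, #2→D1 1, #3→D3 1, #4→D5 4, #5→D4 2, #6→D3 2, #7→D5 2  ⇒ total 15.
Compare {D1, D2, D3, D5}: total 16.
Compare {D2, D3, D4, D5}: total 17.
No size-4 selection does better; minimum is 15.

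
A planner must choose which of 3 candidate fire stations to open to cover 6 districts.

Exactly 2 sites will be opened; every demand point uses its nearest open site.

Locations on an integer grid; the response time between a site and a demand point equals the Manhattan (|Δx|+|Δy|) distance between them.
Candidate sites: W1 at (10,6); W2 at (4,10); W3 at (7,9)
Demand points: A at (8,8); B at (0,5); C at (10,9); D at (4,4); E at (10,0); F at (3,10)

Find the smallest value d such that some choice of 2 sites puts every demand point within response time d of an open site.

9

Open {W1, W2}.
  Farthest demand point is B at response time 9 (to W2); all others are ≤ 9.
With {W1, W3} the worst case is 11.
With {W2, W3} the worst case is 12.
No size-2 selection achieves below 9.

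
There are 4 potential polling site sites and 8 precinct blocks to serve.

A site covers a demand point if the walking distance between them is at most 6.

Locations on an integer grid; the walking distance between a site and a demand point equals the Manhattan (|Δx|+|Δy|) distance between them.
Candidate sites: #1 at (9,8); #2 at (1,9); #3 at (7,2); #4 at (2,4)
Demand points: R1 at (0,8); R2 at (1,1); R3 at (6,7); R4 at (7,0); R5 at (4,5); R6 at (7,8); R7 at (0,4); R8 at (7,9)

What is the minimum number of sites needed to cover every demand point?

3

Coverage sets (demand points within 6 of each site):
  #1: {R3, R6, R8}
  #2: {R1, R7, R8}
  #3: {R3, R4, R5, R6}
  #4: {R1, R2, R5, R7}
No 2 sites suffice: every size-2 union leaves at least one demand point uncovered.
But {#1, #3, #4} covers everything, so the minimum is 3.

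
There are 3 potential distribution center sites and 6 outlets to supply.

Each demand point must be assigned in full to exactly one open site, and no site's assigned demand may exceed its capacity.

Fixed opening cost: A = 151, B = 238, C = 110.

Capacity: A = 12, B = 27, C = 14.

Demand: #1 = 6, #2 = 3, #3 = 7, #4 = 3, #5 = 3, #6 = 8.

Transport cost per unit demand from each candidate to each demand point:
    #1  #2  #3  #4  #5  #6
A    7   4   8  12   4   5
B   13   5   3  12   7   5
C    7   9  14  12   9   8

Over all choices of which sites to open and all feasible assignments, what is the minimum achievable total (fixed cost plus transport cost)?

Open {B, C}; cheapest assignment that respects the capacities:
  B (cap 27, load 24): #2, #3, #4, #5, #6 — cost 3×5 + 7×3 + 3×12 + 3×7 + 8×5 = 133
  C (cap 14, load 6): #1 — cost 6×7 = 42
  Shipping 175, fixed 348 → total 523.
  Any other capacity-feasible assignment to {B, C} ships for at least 175.
Compare {A, B}: its best feasible assignment gives total 552.
Compare {A, B, C}: its best feasible assignment gives total 662.
Every other set of open sites that can feasibly serve all demand totals ≥ 552 even under its best assignment. Minimum: 523.

523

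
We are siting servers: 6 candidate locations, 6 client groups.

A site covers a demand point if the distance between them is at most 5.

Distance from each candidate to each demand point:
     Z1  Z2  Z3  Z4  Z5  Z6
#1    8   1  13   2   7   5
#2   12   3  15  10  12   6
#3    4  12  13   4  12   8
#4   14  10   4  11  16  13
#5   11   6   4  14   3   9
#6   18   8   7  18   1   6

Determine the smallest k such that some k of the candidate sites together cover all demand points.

3

Coverage sets (demand points within 5 of each site):
  #1: {Z2, Z4, Z6}
  #2: {Z2}
  #3: {Z1, Z4}
  #4: {Z3}
  #5: {Z3, Z5}
  #6: {Z5}
No 2 sites suffice: every size-2 union leaves at least one demand point uncovered.
But {#1, #3, #5} covers everything, so the minimum is 3.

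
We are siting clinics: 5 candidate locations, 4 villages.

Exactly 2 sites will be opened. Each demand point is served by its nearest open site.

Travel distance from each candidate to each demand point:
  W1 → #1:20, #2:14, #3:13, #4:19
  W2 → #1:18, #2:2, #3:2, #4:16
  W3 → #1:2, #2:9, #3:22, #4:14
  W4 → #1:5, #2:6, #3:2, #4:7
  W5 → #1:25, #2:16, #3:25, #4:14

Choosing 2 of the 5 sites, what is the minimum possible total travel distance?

16

Open {W2, W4}.
  #1→W4 5, #2→W2 2, #3→W2 2, #4→W4 7  ⇒ total 16.
Compare {W3, W4}: total 17.
Compare {W1, W4}: total 20.
No size-2 selection does better; minimum is 16.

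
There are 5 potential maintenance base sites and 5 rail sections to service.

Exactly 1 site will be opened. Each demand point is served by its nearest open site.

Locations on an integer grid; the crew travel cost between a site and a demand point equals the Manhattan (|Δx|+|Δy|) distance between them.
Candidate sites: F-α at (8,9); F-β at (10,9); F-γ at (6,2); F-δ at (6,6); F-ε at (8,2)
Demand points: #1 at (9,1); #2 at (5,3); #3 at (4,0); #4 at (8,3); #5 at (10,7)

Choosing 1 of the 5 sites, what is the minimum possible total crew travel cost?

20

Open {F-ε}.
  #1→F-ε 2, #2→F-ε 4, #3→F-ε 6, #4→F-ε 1, #5→F-ε 7  ⇒ total 20.
Compare {F-γ}: total 22.
Compare {F-δ}: total 30.
No size-1 selection does better; minimum is 20.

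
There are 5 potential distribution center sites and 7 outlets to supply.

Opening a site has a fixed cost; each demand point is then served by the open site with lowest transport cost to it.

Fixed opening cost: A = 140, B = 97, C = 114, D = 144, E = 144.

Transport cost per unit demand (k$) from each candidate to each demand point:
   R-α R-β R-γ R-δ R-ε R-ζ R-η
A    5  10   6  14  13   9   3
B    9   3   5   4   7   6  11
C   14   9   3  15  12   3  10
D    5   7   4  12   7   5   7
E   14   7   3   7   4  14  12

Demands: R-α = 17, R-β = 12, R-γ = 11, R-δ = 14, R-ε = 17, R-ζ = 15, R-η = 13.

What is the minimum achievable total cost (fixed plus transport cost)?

717

Open {A, B}: assign each demand point to its cheapest open site.
  R-α→A 17×5=85, R-β→B 12×3=36, R-γ→B 11×5=55, R-δ→B 14×4=56, R-ε→B 17×7=119, R-ζ→B 15×6=90, R-η→A 13×3=39
  transport cost 480, fixed 237 → total 717.
Compare {B, D}: transport cost 506 + fixed 241 = 747.
Compare {B}: transport cost 652 + fixed 97 = 749.
Compare {A, B, C}: transport cost 413 + fixed 351 = 764.
All other subsets cost ≥ 747. Minimum total cost: 717.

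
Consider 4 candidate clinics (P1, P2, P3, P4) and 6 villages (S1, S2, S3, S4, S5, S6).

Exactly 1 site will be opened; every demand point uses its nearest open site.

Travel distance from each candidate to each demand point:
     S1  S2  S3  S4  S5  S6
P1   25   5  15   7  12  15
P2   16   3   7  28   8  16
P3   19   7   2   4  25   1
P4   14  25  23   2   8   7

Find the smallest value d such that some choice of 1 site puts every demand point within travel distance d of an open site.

25

Open {P1}.
  Farthest demand point is S1 at travel distance 25 (to P1); all others are ≤ 25.
With {P3} the worst case is 25.
With {P4} the worst case is 25.
No size-1 selection achieves below 25.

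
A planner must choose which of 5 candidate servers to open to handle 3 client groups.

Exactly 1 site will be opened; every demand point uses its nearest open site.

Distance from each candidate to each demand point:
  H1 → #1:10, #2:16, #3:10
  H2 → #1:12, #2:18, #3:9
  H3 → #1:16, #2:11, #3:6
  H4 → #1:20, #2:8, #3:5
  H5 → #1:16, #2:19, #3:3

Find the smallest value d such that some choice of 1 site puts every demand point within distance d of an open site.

16

Open {H1}.
  Farthest demand point is #2 at distance 16 (to H1); all others are ≤ 16.
With {H3} the worst case is 16.
With {H2} the worst case is 18.
No size-1 selection achieves below 16.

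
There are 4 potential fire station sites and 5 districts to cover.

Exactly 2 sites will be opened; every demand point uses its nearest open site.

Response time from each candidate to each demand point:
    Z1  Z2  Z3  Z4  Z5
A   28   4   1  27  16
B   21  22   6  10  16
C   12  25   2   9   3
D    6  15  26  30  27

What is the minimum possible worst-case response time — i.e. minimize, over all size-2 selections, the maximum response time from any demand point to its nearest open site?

Open {A, C}.
  Farthest demand point is Z1 at response time 12 (to C); all others are ≤ 12.
With {C, D} the worst case is 15.
With {B, D} the worst case is 16.
No size-2 selection achieves below 12.

12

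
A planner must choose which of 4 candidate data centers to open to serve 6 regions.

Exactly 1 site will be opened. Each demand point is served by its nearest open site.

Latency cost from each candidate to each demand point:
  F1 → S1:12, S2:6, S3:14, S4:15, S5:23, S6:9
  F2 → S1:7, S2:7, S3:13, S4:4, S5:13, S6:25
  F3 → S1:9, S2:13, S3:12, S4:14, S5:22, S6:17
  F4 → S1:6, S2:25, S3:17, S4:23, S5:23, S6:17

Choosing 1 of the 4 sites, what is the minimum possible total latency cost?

Open {F2}.
  S1→F2 7, S2→F2 7, S3→F2 13, S4→F2 4, S5→F2 13, S6→F2 25  ⇒ total 69.
Compare {F1}: total 79.
Compare {F3}: total 87.
No size-1 selection does better; minimum is 69.

69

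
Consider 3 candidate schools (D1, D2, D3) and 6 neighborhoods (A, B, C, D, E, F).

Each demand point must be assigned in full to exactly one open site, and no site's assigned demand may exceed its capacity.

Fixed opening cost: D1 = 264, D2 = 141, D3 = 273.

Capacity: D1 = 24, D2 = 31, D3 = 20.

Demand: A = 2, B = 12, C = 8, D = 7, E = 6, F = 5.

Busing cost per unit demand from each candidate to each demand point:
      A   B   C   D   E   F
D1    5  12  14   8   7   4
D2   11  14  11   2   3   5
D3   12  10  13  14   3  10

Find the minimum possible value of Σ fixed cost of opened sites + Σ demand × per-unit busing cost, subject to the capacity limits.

699

Open {D1, D2}; cheapest assignment that respects the capacities:
  D1 (cap 24, load 19): A, B, F — cost 2×5 + 12×12 + 5×4 = 174
  D2 (cap 31, load 21): C, D, E — cost 8×11 + 7×2 + 6×3 = 120
  Shipping 294, fixed 405 → total 699.
  Any other capacity-feasible assignment to {D1, D2} ships for at least 294.
Compare {D2, D3}: its best feasible assignment gives total 701.
Compare {D1, D3}: its best feasible assignment gives total 873.
Every other set of open sites that can feasibly serve all demand totals ≥ 701 even under its best assignment. Minimum: 699.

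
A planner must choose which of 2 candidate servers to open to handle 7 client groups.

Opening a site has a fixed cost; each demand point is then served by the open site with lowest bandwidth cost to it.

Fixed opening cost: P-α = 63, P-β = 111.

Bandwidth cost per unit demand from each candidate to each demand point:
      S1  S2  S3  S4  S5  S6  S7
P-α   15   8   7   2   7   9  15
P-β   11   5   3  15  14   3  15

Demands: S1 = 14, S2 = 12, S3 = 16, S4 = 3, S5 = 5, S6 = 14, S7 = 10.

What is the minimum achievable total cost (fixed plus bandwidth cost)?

Open {P-α, P-β}: assign each demand point to its cheapest open site.
  S1→P-β 14×11=154, S2→P-β 12×5=60, S3→P-β 16×3=48, S4→P-α 3×2=6, S5→P-α 5×7=35, S6→P-β 14×3=42, S7→P-α 10×15=150
  bandwidth cost 495, fixed 174 → total 669.
Compare {P-β}: bandwidth cost 569 + fixed 111 = 680.
Compare {P-α}: bandwidth cost 735 + fixed 63 = 798.

669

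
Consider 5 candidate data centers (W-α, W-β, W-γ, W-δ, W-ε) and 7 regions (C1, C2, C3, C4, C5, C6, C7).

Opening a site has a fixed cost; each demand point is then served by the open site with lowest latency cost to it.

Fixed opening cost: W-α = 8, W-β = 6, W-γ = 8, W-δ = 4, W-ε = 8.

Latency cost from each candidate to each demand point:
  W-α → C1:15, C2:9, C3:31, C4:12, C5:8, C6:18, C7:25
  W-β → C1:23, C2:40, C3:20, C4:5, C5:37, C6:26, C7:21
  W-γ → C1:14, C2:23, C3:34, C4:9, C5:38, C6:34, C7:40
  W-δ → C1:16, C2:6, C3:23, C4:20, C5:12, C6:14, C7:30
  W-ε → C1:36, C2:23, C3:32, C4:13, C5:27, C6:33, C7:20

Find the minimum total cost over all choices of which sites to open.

104

Open {W-β, W-δ}: assign each demand point to its cheapest open site.
  C1→W-δ 16, C2→W-δ 6, C3→W-β 20, C4→W-β 5, C5→W-δ 12, C6→W-δ 14, C7→W-β 21
  latency cost 94, fixed 10 → total 104.
Compare {W-α, W-β, W-δ}: latency cost 89 + fixed 18 = 107.
Compare {W-α, W-β}: latency cost 96 + fixed 14 = 110.
Compare {W-β, W-γ, W-δ}: latency cost 92 + fixed 18 = 110.
All other subsets cost ≥ 107. Minimum total cost: 104.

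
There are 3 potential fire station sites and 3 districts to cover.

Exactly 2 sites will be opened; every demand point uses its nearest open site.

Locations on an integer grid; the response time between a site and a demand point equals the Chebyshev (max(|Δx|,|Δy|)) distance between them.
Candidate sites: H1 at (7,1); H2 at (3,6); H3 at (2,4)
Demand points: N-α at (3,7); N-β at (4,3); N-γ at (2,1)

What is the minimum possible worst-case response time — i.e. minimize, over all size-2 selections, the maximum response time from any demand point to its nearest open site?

Open {H1, H3}.
  Farthest demand point is N-α at response time 3 (to H3); all others are ≤ 3.
With {H2, H3} the worst case is 3.
With {H1, H2} the worst case is 5.
No size-2 selection achieves below 3.

3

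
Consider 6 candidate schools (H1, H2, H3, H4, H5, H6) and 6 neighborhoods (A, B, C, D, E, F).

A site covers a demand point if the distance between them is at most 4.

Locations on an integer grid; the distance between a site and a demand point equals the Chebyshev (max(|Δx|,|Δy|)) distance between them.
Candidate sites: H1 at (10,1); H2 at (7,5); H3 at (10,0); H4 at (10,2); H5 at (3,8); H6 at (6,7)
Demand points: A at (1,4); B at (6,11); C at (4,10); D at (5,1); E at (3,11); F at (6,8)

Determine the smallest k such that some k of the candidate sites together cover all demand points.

Coverage sets (demand points within 4 of each site):
  H1: {}
  H2: {D, F}
  H3: {}
  H4: {}
  H5: {A, B, C, E, F}
  H6: {B, C, E, F}
No single site covers all 6 demand points.
But {H2, H5} covers everything, so the minimum is 2.

2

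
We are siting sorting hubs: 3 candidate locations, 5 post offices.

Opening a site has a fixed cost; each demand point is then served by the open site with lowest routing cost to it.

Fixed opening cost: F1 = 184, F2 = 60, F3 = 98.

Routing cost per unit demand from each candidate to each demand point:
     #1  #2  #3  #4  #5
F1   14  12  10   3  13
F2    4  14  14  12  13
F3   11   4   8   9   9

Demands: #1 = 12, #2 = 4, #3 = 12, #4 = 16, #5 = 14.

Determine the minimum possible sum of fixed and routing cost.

Open {F2, F3}: assign each demand point to its cheapest open site.
  #1→F2 12×4=48, #2→F3 4×4=16, #3→F3 12×8=96, #4→F3 16×9=144, #5→F3 14×9=126
  routing cost 430, fixed 158 → total 588.
Compare {F3}: routing cost 514 + fixed 98 = 612.
Compare {F1, F2, F3}: routing cost 334 + fixed 342 = 676.
Compare {F1, F2}: routing cost 446 + fixed 244 = 690.
All other subsets cost ≥ 612. Minimum total cost: 588.

588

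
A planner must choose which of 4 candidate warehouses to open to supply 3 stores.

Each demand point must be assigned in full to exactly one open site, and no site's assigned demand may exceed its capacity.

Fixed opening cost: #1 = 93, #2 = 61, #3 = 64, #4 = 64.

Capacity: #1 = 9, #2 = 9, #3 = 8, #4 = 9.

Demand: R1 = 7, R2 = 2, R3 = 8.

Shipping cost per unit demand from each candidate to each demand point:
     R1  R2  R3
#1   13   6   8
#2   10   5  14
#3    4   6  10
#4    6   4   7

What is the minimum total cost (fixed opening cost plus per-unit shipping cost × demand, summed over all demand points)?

Open {#3, #4}; cheapest assignment that respects the capacities:
  #3 (cap 8, load 8): R3 — cost 8×10 = 80
  #4 (cap 9, load 9): R1, R2 — cost 7×6 + 2×4 = 50
  Shipping 130, fixed 128 → total 258.
  Any other capacity-feasible assignment to {#3, #4} ships for at least 130.
Compare {#2, #4}: its best feasible assignment gives total 261.
Compare {#1, #4}: its best feasible assignment gives total 271.
Every other set of open sites that can feasibly serve all demand totals ≥ 261 even under its best assignment. Minimum: 258.

258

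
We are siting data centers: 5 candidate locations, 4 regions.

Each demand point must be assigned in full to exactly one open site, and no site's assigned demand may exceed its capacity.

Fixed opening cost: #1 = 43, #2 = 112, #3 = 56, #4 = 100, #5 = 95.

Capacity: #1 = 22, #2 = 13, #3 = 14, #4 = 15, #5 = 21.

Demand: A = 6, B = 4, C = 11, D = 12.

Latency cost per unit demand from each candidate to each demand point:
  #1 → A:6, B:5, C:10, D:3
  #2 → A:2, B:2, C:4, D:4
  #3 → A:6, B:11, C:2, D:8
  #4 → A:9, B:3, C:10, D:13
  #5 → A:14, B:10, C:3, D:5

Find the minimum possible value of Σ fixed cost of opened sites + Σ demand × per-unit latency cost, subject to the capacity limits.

Open {#1, #3}; cheapest assignment that respects the capacities:
  #1 (cap 22, load 22): A, B, D — cost 6×6 + 4×5 + 12×3 = 92
  #3 (cap 14, load 11): C — cost 11×2 = 22
  Shipping 114, fixed 99 → total 213.
  Any other capacity-feasible assignment to {#1, #3} ships for at least 114.
Compare {#1, #5}: its best feasible assignment gives total 263.
Compare {#1, #2, #3}: its best feasible assignment gives total 289.
Every other set of open sites that can feasibly serve all demand totals ≥ 263 even under its best assignment. Minimum: 213.

213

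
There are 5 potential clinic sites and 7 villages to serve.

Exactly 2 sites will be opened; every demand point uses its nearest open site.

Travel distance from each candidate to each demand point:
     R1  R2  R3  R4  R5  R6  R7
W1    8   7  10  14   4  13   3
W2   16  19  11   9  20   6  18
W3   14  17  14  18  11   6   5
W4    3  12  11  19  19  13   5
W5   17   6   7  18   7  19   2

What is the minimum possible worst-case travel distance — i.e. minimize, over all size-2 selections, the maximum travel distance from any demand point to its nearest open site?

Open {W1, W2}.
  Farthest demand point is R3 at travel distance 10 (to W1); all others are ≤ 10.
With {W1, W3} the worst case is 14.
With {W1, W4} the worst case is 14.
No size-2 selection achieves below 10.

10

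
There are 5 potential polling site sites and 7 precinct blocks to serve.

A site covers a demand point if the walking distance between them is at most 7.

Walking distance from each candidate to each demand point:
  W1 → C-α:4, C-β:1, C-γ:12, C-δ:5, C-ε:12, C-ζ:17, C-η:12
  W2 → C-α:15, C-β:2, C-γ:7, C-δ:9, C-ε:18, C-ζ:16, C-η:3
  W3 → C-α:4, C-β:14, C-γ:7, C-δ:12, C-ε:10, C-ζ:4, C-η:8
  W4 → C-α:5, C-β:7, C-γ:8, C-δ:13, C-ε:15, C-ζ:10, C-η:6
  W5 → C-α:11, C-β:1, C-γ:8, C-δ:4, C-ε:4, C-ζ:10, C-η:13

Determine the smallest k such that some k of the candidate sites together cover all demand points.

Coverage sets (demand points within 7 of each site):
  W1: {C-α, C-β, C-δ}
  W2: {C-β, C-γ, C-η}
  W3: {C-α, C-γ, C-ζ}
  W4: {C-α, C-β, C-η}
  W5: {C-β, C-δ, C-ε}
No 2 sites suffice: every size-2 union leaves at least one demand point uncovered.
But {W2, W3, W5} covers everything, so the minimum is 3.

3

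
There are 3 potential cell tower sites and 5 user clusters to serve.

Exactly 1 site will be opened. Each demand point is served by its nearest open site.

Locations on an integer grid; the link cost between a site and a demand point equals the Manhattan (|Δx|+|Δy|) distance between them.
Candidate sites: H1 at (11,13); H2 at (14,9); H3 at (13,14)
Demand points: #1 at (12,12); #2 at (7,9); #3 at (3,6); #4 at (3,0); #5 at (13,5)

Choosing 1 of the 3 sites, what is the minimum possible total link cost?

Open {H2}.
  #1→H2 5, #2→H2 7, #3→H2 14, #4→H2 20, #5→H2 5  ⇒ total 51.
Compare {H1}: total 56.
Compare {H3}: total 65.

51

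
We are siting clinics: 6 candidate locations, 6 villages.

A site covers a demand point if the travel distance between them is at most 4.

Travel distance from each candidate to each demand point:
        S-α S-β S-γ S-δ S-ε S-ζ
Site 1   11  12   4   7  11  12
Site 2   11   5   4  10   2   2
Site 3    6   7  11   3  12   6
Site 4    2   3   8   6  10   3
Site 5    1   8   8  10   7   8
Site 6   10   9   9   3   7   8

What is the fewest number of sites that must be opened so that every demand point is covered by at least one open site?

Coverage sets (demand points within 4 of each site):
  Site 1: {S-γ}
  Site 2: {S-γ, S-ε, S-ζ}
  Site 3: {S-δ}
  Site 4: {S-α, S-β, S-ζ}
  Site 5: {S-α}
  Site 6: {S-δ}
No 2 sites suffice: every size-2 union leaves at least one demand point uncovered.
But {Site 2, Site 3, Site 4} covers everything, so the minimum is 3.

3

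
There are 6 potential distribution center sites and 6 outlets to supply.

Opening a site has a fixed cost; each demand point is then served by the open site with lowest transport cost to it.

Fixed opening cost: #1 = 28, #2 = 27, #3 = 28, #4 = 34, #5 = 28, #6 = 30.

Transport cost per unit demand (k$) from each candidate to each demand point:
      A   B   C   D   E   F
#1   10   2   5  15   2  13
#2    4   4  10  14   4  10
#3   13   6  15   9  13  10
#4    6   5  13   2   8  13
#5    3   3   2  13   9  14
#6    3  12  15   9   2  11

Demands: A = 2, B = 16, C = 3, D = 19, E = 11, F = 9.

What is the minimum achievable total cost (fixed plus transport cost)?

Open {#1, #2, #4}: assign each demand point to its cheapest open site.
  A→#2 2×4=8, B→#1 16×2=32, C→#1 3×5=15, D→#4 19×2=38, E→#1 11×2=22, F→#2 9×10=90
  transport cost 205, fixed 89 → total 294.
Compare {#1, #4}: transport cost 236 + fixed 62 = 298.
Compare {#1, #3, #4}: transport cost 209 + fixed 90 = 299.
Compare {#1, #4, #6}: transport cost 212 + fixed 92 = 304.
All other subsets cost ≥ 298. Minimum total cost: 294.

294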